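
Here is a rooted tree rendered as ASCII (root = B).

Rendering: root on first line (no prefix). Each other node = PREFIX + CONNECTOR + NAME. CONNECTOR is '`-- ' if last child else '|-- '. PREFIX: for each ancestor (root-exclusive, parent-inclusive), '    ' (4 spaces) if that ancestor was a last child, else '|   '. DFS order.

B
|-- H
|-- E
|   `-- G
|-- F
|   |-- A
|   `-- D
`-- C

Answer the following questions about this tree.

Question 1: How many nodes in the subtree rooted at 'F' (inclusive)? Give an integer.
Answer: 3

Derivation:
Subtree rooted at F contains: A, D, F
Count = 3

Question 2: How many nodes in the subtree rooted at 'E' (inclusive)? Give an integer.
Answer: 2

Derivation:
Subtree rooted at E contains: E, G
Count = 2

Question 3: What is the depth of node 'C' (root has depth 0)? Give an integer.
Path from root to C: B -> C
Depth = number of edges = 1

Answer: 1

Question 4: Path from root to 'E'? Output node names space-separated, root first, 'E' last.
Walk down from root: B -> E

Answer: B E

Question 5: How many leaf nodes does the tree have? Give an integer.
Answer: 5

Derivation:
Leaves (nodes with no children): A, C, D, G, H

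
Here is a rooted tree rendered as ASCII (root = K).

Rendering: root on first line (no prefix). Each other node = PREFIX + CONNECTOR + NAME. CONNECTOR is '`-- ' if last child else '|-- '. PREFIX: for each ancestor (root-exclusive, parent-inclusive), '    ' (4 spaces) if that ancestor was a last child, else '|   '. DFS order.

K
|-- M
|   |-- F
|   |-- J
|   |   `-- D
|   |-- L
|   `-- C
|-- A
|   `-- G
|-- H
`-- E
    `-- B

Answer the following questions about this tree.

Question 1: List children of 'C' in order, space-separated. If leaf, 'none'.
Node C's children (from adjacency): (leaf)

Answer: none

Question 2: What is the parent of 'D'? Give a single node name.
Scan adjacency: D appears as child of J

Answer: J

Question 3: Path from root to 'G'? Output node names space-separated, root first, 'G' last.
Walk down from root: K -> A -> G

Answer: K A G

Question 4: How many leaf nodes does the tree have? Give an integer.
Answer: 7

Derivation:
Leaves (nodes with no children): B, C, D, F, G, H, L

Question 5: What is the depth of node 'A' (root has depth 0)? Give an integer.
Path from root to A: K -> A
Depth = number of edges = 1

Answer: 1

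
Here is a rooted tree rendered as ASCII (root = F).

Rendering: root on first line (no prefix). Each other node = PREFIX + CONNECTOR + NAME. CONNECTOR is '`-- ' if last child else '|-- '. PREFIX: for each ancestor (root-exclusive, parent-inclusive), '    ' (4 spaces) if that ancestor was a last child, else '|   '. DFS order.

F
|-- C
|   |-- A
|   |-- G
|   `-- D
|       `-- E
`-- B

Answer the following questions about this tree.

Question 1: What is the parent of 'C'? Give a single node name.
Scan adjacency: C appears as child of F

Answer: F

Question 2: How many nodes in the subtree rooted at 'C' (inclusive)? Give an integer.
Answer: 5

Derivation:
Subtree rooted at C contains: A, C, D, E, G
Count = 5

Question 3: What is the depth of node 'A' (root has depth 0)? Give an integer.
Answer: 2

Derivation:
Path from root to A: F -> C -> A
Depth = number of edges = 2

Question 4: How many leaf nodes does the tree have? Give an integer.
Leaves (nodes with no children): A, B, E, G

Answer: 4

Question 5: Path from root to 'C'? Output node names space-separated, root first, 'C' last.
Answer: F C

Derivation:
Walk down from root: F -> C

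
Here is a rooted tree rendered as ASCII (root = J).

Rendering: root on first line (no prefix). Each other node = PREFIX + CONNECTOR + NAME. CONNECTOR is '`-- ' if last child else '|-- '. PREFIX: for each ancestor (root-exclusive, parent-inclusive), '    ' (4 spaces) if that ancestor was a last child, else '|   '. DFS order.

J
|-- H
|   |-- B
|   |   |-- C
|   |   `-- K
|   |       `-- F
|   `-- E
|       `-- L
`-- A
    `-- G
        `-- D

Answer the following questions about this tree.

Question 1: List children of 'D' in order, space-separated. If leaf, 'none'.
Answer: none

Derivation:
Node D's children (from adjacency): (leaf)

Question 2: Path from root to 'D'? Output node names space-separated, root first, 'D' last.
Answer: J A G D

Derivation:
Walk down from root: J -> A -> G -> D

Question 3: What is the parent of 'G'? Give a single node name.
Answer: A

Derivation:
Scan adjacency: G appears as child of A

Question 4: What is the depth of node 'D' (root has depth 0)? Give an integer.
Path from root to D: J -> A -> G -> D
Depth = number of edges = 3

Answer: 3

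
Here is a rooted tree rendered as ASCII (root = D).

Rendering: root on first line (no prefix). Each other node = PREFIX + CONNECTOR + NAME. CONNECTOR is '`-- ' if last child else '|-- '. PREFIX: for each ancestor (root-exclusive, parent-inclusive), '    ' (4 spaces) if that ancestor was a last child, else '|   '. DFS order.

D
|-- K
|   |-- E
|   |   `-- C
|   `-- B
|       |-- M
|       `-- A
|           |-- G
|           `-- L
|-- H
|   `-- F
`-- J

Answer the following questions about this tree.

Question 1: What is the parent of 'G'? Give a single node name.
Answer: A

Derivation:
Scan adjacency: G appears as child of A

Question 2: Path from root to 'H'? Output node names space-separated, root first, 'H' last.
Answer: D H

Derivation:
Walk down from root: D -> H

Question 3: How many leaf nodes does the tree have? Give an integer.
Leaves (nodes with no children): C, F, G, J, L, M

Answer: 6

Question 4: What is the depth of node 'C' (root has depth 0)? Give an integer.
Answer: 3

Derivation:
Path from root to C: D -> K -> E -> C
Depth = number of edges = 3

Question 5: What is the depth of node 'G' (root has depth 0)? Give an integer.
Answer: 4

Derivation:
Path from root to G: D -> K -> B -> A -> G
Depth = number of edges = 4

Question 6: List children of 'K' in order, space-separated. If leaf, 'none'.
Node K's children (from adjacency): E, B

Answer: E B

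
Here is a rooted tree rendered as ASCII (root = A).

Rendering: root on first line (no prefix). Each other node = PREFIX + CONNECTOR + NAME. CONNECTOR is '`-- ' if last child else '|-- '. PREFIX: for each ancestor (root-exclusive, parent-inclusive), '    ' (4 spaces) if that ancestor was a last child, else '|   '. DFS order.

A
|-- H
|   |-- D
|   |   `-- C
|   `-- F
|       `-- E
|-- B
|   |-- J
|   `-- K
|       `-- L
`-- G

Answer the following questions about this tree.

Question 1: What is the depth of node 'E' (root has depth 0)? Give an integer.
Path from root to E: A -> H -> F -> E
Depth = number of edges = 3

Answer: 3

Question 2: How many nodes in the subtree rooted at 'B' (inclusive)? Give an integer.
Subtree rooted at B contains: B, J, K, L
Count = 4

Answer: 4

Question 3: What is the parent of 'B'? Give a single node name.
Scan adjacency: B appears as child of A

Answer: A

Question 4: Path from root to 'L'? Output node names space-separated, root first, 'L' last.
Answer: A B K L

Derivation:
Walk down from root: A -> B -> K -> L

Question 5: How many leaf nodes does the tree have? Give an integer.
Answer: 5

Derivation:
Leaves (nodes with no children): C, E, G, J, L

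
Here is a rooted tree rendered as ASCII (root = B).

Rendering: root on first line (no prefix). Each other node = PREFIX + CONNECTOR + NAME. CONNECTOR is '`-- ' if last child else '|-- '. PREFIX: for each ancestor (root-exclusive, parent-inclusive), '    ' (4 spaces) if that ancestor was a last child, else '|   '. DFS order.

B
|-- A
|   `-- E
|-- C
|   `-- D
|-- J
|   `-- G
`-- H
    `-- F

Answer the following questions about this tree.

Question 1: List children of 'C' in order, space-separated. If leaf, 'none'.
Node C's children (from adjacency): D

Answer: D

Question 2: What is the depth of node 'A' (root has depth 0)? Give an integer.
Path from root to A: B -> A
Depth = number of edges = 1

Answer: 1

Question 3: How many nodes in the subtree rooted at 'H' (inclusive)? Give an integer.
Subtree rooted at H contains: F, H
Count = 2

Answer: 2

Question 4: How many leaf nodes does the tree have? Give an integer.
Answer: 4

Derivation:
Leaves (nodes with no children): D, E, F, G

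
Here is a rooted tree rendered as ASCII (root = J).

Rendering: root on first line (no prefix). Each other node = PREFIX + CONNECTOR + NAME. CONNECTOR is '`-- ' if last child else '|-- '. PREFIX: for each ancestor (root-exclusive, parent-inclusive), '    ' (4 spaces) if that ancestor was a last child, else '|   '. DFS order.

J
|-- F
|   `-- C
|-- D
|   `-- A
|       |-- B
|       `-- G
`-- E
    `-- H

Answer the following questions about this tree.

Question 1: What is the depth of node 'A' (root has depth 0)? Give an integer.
Path from root to A: J -> D -> A
Depth = number of edges = 2

Answer: 2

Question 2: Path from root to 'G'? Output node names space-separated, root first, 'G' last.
Answer: J D A G

Derivation:
Walk down from root: J -> D -> A -> G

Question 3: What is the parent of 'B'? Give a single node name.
Answer: A

Derivation:
Scan adjacency: B appears as child of A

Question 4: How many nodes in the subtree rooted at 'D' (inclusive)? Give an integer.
Subtree rooted at D contains: A, B, D, G
Count = 4

Answer: 4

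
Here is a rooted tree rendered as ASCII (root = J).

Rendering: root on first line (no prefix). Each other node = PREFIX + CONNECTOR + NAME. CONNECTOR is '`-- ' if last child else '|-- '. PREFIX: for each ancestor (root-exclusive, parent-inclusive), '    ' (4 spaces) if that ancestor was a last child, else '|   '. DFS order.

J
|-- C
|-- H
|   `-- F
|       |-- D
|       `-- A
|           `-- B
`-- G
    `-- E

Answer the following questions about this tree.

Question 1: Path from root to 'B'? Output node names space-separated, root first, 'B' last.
Answer: J H F A B

Derivation:
Walk down from root: J -> H -> F -> A -> B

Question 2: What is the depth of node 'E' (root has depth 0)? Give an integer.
Answer: 2

Derivation:
Path from root to E: J -> G -> E
Depth = number of edges = 2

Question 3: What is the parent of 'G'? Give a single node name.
Scan adjacency: G appears as child of J

Answer: J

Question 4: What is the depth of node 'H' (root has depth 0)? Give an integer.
Path from root to H: J -> H
Depth = number of edges = 1

Answer: 1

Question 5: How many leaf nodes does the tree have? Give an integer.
Answer: 4

Derivation:
Leaves (nodes with no children): B, C, D, E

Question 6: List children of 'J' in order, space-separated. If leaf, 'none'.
Answer: C H G

Derivation:
Node J's children (from adjacency): C, H, G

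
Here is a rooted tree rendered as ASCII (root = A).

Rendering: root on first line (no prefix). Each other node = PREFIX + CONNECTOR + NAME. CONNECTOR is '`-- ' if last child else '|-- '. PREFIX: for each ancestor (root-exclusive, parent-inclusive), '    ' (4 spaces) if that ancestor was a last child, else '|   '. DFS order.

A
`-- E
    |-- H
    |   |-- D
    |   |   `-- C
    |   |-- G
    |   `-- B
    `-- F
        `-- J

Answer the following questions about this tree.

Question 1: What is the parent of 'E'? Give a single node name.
Answer: A

Derivation:
Scan adjacency: E appears as child of A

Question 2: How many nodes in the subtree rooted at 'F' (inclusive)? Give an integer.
Answer: 2

Derivation:
Subtree rooted at F contains: F, J
Count = 2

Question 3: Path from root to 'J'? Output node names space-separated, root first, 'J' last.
Walk down from root: A -> E -> F -> J

Answer: A E F J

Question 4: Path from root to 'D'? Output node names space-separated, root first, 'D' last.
Answer: A E H D

Derivation:
Walk down from root: A -> E -> H -> D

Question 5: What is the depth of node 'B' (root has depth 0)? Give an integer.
Answer: 3

Derivation:
Path from root to B: A -> E -> H -> B
Depth = number of edges = 3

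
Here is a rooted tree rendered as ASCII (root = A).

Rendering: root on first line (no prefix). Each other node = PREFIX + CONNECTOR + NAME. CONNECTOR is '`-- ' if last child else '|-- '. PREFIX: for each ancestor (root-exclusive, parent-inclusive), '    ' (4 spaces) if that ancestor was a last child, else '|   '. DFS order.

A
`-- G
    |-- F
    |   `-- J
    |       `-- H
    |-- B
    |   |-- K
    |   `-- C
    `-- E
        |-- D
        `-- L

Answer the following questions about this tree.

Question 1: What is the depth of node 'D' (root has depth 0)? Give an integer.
Path from root to D: A -> G -> E -> D
Depth = number of edges = 3

Answer: 3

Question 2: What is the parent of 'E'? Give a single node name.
Answer: G

Derivation:
Scan adjacency: E appears as child of G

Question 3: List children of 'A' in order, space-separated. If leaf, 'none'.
Answer: G

Derivation:
Node A's children (from adjacency): G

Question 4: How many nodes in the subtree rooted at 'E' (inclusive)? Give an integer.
Subtree rooted at E contains: D, E, L
Count = 3

Answer: 3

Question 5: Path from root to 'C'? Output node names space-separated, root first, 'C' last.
Walk down from root: A -> G -> B -> C

Answer: A G B C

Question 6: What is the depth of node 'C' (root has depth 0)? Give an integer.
Path from root to C: A -> G -> B -> C
Depth = number of edges = 3

Answer: 3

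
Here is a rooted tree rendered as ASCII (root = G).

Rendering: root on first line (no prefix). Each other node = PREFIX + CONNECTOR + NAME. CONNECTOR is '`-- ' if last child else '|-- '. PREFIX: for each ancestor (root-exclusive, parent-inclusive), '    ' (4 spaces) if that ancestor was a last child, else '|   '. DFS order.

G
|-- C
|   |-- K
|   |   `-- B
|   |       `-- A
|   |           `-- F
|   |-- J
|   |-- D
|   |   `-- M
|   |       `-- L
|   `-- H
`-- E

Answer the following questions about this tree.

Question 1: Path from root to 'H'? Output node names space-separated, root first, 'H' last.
Answer: G C H

Derivation:
Walk down from root: G -> C -> H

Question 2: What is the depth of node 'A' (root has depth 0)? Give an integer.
Path from root to A: G -> C -> K -> B -> A
Depth = number of edges = 4

Answer: 4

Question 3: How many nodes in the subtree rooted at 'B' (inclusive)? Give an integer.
Subtree rooted at B contains: A, B, F
Count = 3

Answer: 3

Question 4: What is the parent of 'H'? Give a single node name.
Answer: C

Derivation:
Scan adjacency: H appears as child of C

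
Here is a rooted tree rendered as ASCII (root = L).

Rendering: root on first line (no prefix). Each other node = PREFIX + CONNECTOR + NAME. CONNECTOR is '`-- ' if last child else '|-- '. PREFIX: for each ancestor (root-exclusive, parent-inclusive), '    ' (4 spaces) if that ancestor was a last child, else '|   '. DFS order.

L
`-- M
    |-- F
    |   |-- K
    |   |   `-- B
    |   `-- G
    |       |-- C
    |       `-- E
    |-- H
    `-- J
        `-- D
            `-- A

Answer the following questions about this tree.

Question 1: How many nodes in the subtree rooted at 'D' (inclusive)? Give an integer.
Subtree rooted at D contains: A, D
Count = 2

Answer: 2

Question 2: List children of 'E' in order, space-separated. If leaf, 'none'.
Answer: none

Derivation:
Node E's children (from adjacency): (leaf)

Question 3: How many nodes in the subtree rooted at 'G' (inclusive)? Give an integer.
Answer: 3

Derivation:
Subtree rooted at G contains: C, E, G
Count = 3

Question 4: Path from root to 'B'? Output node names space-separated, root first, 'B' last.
Answer: L M F K B

Derivation:
Walk down from root: L -> M -> F -> K -> B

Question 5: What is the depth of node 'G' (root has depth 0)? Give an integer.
Answer: 3

Derivation:
Path from root to G: L -> M -> F -> G
Depth = number of edges = 3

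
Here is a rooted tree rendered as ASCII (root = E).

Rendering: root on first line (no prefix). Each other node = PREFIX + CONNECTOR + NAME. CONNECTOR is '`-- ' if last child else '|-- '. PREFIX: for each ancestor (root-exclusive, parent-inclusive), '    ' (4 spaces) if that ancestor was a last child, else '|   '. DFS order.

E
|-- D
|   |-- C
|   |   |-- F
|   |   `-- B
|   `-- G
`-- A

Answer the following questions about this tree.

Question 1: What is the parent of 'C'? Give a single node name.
Scan adjacency: C appears as child of D

Answer: D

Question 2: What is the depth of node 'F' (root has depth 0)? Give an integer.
Path from root to F: E -> D -> C -> F
Depth = number of edges = 3

Answer: 3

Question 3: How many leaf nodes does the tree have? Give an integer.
Leaves (nodes with no children): A, B, F, G

Answer: 4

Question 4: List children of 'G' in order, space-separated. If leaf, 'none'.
Answer: none

Derivation:
Node G's children (from adjacency): (leaf)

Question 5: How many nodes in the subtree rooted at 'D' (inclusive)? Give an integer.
Answer: 5

Derivation:
Subtree rooted at D contains: B, C, D, F, G
Count = 5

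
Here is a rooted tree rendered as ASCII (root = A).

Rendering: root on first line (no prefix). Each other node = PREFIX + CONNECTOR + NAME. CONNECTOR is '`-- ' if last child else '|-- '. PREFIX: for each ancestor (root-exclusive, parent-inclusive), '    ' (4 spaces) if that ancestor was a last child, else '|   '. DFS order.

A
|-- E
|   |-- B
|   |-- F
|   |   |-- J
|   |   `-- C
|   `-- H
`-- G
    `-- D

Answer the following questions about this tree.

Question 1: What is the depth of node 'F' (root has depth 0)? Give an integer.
Answer: 2

Derivation:
Path from root to F: A -> E -> F
Depth = number of edges = 2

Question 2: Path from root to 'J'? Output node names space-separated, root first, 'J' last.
Walk down from root: A -> E -> F -> J

Answer: A E F J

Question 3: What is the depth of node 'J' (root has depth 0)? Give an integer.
Answer: 3

Derivation:
Path from root to J: A -> E -> F -> J
Depth = number of edges = 3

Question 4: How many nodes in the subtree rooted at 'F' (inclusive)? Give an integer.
Answer: 3

Derivation:
Subtree rooted at F contains: C, F, J
Count = 3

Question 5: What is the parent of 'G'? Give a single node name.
Scan adjacency: G appears as child of A

Answer: A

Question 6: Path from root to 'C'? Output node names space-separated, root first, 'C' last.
Answer: A E F C

Derivation:
Walk down from root: A -> E -> F -> C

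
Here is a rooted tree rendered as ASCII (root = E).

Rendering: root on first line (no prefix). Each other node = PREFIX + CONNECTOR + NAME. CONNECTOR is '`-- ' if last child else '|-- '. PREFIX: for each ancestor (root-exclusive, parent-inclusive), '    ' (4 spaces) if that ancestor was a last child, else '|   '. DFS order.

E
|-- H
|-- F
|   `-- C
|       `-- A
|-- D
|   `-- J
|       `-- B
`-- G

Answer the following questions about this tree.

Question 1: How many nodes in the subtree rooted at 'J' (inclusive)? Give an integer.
Answer: 2

Derivation:
Subtree rooted at J contains: B, J
Count = 2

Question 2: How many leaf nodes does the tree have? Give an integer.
Leaves (nodes with no children): A, B, G, H

Answer: 4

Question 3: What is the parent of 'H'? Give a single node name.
Scan adjacency: H appears as child of E

Answer: E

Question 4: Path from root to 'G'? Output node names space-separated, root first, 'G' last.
Answer: E G

Derivation:
Walk down from root: E -> G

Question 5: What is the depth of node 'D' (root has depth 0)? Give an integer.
Path from root to D: E -> D
Depth = number of edges = 1

Answer: 1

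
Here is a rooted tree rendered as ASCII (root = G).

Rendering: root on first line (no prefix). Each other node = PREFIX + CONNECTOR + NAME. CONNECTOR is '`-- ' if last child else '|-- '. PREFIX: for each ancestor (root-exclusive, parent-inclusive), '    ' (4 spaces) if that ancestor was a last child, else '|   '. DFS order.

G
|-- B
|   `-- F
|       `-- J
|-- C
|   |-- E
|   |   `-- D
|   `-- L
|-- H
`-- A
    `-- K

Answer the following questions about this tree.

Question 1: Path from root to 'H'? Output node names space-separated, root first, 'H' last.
Answer: G H

Derivation:
Walk down from root: G -> H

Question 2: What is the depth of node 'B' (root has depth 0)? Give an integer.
Answer: 1

Derivation:
Path from root to B: G -> B
Depth = number of edges = 1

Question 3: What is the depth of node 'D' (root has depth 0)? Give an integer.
Answer: 3

Derivation:
Path from root to D: G -> C -> E -> D
Depth = number of edges = 3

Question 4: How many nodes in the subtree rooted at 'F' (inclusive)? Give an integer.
Subtree rooted at F contains: F, J
Count = 2

Answer: 2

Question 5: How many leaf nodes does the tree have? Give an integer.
Leaves (nodes with no children): D, H, J, K, L

Answer: 5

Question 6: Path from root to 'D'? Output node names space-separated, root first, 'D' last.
Answer: G C E D

Derivation:
Walk down from root: G -> C -> E -> D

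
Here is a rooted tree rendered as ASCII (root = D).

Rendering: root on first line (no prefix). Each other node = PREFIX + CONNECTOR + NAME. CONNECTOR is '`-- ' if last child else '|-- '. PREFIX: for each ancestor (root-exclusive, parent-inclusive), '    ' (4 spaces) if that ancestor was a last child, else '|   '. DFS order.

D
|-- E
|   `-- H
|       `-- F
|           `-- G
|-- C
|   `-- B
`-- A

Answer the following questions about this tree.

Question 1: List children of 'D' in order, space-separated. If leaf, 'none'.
Answer: E C A

Derivation:
Node D's children (from adjacency): E, C, A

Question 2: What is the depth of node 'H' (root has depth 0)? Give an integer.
Answer: 2

Derivation:
Path from root to H: D -> E -> H
Depth = number of edges = 2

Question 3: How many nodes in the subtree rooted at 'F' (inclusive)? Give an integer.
Subtree rooted at F contains: F, G
Count = 2

Answer: 2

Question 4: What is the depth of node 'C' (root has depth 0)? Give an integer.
Answer: 1

Derivation:
Path from root to C: D -> C
Depth = number of edges = 1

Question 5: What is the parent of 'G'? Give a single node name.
Scan adjacency: G appears as child of F

Answer: F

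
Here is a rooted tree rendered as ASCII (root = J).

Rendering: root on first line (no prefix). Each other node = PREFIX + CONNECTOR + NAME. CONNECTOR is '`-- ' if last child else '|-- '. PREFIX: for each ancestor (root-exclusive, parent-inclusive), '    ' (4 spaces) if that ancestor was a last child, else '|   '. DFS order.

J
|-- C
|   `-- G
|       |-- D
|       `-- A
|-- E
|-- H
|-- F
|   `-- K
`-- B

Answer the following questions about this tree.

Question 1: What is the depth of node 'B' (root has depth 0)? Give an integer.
Path from root to B: J -> B
Depth = number of edges = 1

Answer: 1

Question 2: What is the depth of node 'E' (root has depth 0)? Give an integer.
Answer: 1

Derivation:
Path from root to E: J -> E
Depth = number of edges = 1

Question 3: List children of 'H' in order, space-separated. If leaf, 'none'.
Answer: none

Derivation:
Node H's children (from adjacency): (leaf)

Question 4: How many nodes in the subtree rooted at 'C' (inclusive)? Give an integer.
Answer: 4

Derivation:
Subtree rooted at C contains: A, C, D, G
Count = 4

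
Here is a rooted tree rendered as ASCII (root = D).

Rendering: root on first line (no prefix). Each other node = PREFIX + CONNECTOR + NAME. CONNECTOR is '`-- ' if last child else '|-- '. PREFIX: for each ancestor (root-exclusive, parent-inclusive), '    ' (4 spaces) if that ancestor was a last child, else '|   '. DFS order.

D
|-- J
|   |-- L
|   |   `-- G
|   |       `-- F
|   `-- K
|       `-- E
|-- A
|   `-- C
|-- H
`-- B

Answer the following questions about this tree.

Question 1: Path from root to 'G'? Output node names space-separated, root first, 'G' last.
Answer: D J L G

Derivation:
Walk down from root: D -> J -> L -> G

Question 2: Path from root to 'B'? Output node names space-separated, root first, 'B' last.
Walk down from root: D -> B

Answer: D B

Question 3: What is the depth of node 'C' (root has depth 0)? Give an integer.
Path from root to C: D -> A -> C
Depth = number of edges = 2

Answer: 2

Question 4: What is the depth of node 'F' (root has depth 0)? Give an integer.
Answer: 4

Derivation:
Path from root to F: D -> J -> L -> G -> F
Depth = number of edges = 4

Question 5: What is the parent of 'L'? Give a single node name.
Scan adjacency: L appears as child of J

Answer: J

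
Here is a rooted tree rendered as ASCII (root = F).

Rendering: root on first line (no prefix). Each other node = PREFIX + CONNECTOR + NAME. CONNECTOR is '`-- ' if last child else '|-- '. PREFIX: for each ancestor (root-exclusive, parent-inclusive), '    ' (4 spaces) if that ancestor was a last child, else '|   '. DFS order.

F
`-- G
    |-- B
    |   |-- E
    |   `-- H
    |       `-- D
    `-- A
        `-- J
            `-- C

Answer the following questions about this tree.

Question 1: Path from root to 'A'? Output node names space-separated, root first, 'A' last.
Walk down from root: F -> G -> A

Answer: F G A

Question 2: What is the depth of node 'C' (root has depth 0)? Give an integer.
Answer: 4

Derivation:
Path from root to C: F -> G -> A -> J -> C
Depth = number of edges = 4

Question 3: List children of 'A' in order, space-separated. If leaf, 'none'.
Answer: J

Derivation:
Node A's children (from adjacency): J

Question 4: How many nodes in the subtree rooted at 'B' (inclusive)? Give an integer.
Subtree rooted at B contains: B, D, E, H
Count = 4

Answer: 4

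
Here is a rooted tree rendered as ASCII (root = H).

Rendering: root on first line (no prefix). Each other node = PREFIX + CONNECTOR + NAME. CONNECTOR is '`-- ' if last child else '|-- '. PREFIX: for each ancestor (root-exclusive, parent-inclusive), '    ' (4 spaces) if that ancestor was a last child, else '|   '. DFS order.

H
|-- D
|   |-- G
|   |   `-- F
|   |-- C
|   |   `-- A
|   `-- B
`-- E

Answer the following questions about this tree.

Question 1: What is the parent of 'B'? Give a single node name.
Answer: D

Derivation:
Scan adjacency: B appears as child of D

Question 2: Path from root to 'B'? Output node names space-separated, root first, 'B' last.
Answer: H D B

Derivation:
Walk down from root: H -> D -> B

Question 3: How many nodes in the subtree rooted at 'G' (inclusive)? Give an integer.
Subtree rooted at G contains: F, G
Count = 2

Answer: 2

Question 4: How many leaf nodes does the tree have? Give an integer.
Leaves (nodes with no children): A, B, E, F

Answer: 4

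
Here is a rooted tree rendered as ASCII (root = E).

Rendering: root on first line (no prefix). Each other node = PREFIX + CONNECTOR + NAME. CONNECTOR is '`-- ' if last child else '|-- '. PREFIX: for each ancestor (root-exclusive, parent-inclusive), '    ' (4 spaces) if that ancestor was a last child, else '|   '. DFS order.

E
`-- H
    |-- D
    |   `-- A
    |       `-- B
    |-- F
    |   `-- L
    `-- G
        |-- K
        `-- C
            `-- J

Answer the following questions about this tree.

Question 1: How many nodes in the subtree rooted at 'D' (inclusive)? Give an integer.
Answer: 3

Derivation:
Subtree rooted at D contains: A, B, D
Count = 3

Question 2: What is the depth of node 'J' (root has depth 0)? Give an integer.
Answer: 4

Derivation:
Path from root to J: E -> H -> G -> C -> J
Depth = number of edges = 4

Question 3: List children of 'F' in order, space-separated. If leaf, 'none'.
Node F's children (from adjacency): L

Answer: L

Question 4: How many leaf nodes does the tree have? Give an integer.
Leaves (nodes with no children): B, J, K, L

Answer: 4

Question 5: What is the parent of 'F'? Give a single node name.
Scan adjacency: F appears as child of H

Answer: H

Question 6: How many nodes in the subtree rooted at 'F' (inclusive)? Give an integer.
Answer: 2

Derivation:
Subtree rooted at F contains: F, L
Count = 2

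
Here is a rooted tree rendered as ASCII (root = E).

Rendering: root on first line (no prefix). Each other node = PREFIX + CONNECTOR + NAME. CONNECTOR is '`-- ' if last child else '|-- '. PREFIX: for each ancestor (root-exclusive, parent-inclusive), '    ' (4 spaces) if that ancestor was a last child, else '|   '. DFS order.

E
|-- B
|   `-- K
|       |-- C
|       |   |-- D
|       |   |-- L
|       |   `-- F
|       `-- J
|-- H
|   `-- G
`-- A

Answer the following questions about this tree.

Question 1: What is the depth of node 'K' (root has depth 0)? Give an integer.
Path from root to K: E -> B -> K
Depth = number of edges = 2

Answer: 2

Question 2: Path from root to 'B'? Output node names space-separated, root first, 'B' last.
Walk down from root: E -> B

Answer: E B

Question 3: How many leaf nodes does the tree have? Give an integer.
Answer: 6

Derivation:
Leaves (nodes with no children): A, D, F, G, J, L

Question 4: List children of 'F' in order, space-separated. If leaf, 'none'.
Answer: none

Derivation:
Node F's children (from adjacency): (leaf)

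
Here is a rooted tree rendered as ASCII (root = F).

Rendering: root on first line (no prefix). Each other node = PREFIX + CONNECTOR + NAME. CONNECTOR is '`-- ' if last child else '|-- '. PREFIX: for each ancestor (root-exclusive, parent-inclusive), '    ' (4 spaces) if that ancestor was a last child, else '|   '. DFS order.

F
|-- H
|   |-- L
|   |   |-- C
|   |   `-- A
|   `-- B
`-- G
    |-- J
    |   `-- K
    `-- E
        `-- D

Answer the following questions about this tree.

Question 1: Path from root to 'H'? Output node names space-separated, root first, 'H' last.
Answer: F H

Derivation:
Walk down from root: F -> H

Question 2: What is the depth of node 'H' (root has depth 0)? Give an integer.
Path from root to H: F -> H
Depth = number of edges = 1

Answer: 1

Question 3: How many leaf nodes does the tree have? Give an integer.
Answer: 5

Derivation:
Leaves (nodes with no children): A, B, C, D, K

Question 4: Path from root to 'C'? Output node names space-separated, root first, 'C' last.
Walk down from root: F -> H -> L -> C

Answer: F H L C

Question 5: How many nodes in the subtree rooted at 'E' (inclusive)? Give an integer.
Subtree rooted at E contains: D, E
Count = 2

Answer: 2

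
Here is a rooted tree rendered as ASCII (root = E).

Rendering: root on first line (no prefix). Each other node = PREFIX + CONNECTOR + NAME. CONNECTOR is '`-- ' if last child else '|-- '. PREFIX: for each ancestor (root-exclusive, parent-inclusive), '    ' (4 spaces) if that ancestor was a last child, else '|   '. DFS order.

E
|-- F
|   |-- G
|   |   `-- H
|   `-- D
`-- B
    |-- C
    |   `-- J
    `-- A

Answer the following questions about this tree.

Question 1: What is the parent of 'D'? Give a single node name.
Answer: F

Derivation:
Scan adjacency: D appears as child of F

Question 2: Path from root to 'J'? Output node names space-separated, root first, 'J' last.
Answer: E B C J

Derivation:
Walk down from root: E -> B -> C -> J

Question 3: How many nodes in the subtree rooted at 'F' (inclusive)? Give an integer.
Answer: 4

Derivation:
Subtree rooted at F contains: D, F, G, H
Count = 4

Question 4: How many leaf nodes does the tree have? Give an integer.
Answer: 4

Derivation:
Leaves (nodes with no children): A, D, H, J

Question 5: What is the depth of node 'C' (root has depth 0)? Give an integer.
Path from root to C: E -> B -> C
Depth = number of edges = 2

Answer: 2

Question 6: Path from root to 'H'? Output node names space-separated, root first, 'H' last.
Walk down from root: E -> F -> G -> H

Answer: E F G H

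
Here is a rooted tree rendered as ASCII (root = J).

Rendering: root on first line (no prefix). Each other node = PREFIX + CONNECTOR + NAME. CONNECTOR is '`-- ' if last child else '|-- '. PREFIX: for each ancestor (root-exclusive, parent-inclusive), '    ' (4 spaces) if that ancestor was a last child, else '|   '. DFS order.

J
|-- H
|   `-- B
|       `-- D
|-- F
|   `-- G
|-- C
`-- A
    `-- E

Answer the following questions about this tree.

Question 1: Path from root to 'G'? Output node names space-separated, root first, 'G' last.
Answer: J F G

Derivation:
Walk down from root: J -> F -> G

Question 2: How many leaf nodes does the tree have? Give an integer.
Answer: 4

Derivation:
Leaves (nodes with no children): C, D, E, G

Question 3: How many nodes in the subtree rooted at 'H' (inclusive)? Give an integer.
Subtree rooted at H contains: B, D, H
Count = 3

Answer: 3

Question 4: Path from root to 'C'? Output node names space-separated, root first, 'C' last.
Answer: J C

Derivation:
Walk down from root: J -> C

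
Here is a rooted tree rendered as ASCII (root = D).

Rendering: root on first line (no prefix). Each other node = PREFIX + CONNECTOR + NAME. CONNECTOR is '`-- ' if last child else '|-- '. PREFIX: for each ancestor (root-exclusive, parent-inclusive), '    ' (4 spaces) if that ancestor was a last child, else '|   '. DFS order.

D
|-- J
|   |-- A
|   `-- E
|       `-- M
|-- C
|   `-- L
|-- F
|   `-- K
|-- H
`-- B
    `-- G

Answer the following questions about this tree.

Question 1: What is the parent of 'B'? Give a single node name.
Scan adjacency: B appears as child of D

Answer: D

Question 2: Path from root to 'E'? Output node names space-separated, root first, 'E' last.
Walk down from root: D -> J -> E

Answer: D J E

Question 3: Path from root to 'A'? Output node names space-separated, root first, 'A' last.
Walk down from root: D -> J -> A

Answer: D J A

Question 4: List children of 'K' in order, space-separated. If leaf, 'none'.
Node K's children (from adjacency): (leaf)

Answer: none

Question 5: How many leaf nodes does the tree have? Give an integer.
Answer: 6

Derivation:
Leaves (nodes with no children): A, G, H, K, L, M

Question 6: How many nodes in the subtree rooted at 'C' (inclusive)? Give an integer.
Subtree rooted at C contains: C, L
Count = 2

Answer: 2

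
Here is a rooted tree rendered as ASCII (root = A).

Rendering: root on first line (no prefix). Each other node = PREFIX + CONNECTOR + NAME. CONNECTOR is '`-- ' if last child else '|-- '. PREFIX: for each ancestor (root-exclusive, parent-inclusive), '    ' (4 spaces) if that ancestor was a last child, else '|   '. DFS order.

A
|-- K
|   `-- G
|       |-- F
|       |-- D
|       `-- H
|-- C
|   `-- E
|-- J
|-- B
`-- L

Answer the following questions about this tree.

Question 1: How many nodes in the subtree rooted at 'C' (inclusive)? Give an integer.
Subtree rooted at C contains: C, E
Count = 2

Answer: 2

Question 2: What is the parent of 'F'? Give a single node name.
Answer: G

Derivation:
Scan adjacency: F appears as child of G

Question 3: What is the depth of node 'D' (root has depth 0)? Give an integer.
Answer: 3

Derivation:
Path from root to D: A -> K -> G -> D
Depth = number of edges = 3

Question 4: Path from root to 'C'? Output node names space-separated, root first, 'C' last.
Answer: A C

Derivation:
Walk down from root: A -> C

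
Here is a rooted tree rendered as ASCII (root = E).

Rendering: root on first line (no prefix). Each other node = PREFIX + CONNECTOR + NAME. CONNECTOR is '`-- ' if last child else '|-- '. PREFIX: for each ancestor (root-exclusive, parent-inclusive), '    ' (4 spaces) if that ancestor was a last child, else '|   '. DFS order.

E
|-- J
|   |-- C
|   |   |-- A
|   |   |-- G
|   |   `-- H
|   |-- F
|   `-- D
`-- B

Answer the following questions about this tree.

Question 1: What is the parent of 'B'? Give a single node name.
Scan adjacency: B appears as child of E

Answer: E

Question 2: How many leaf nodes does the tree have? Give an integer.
Answer: 6

Derivation:
Leaves (nodes with no children): A, B, D, F, G, H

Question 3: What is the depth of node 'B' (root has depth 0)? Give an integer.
Answer: 1

Derivation:
Path from root to B: E -> B
Depth = number of edges = 1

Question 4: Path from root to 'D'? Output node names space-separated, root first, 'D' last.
Walk down from root: E -> J -> D

Answer: E J D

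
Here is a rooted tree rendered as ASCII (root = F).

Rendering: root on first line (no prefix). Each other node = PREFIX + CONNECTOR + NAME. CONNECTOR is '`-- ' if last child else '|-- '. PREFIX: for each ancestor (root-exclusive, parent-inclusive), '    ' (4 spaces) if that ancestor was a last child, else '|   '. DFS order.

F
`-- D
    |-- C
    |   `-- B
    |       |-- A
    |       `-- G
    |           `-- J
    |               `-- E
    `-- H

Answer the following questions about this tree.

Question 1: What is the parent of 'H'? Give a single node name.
Answer: D

Derivation:
Scan adjacency: H appears as child of D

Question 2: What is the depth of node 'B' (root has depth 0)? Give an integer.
Path from root to B: F -> D -> C -> B
Depth = number of edges = 3

Answer: 3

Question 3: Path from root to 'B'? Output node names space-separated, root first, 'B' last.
Answer: F D C B

Derivation:
Walk down from root: F -> D -> C -> B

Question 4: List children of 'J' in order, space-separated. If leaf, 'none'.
Node J's children (from adjacency): E

Answer: E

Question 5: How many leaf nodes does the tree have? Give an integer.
Answer: 3

Derivation:
Leaves (nodes with no children): A, E, H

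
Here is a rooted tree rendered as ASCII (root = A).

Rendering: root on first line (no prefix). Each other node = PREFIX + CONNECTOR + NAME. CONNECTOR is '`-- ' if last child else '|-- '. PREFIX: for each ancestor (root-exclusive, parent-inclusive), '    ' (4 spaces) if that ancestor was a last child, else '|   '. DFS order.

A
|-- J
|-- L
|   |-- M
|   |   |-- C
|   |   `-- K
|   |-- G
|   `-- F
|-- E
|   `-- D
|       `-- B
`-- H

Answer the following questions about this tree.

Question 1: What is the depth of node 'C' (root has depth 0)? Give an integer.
Answer: 3

Derivation:
Path from root to C: A -> L -> M -> C
Depth = number of edges = 3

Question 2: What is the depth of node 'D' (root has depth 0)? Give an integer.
Path from root to D: A -> E -> D
Depth = number of edges = 2

Answer: 2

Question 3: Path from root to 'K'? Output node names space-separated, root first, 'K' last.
Walk down from root: A -> L -> M -> K

Answer: A L M K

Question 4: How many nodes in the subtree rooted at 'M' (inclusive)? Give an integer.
Answer: 3

Derivation:
Subtree rooted at M contains: C, K, M
Count = 3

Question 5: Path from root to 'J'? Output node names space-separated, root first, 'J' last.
Walk down from root: A -> J

Answer: A J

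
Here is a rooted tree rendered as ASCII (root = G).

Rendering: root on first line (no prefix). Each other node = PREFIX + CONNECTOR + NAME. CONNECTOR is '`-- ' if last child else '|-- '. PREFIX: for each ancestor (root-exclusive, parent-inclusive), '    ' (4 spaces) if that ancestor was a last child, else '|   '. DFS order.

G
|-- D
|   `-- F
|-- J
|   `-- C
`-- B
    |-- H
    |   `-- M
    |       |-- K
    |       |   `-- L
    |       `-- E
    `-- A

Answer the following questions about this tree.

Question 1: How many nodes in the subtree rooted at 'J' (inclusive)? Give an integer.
Answer: 2

Derivation:
Subtree rooted at J contains: C, J
Count = 2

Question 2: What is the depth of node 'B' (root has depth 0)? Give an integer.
Answer: 1

Derivation:
Path from root to B: G -> B
Depth = number of edges = 1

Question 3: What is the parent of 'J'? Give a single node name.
Answer: G

Derivation:
Scan adjacency: J appears as child of G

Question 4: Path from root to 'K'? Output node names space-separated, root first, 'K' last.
Walk down from root: G -> B -> H -> M -> K

Answer: G B H M K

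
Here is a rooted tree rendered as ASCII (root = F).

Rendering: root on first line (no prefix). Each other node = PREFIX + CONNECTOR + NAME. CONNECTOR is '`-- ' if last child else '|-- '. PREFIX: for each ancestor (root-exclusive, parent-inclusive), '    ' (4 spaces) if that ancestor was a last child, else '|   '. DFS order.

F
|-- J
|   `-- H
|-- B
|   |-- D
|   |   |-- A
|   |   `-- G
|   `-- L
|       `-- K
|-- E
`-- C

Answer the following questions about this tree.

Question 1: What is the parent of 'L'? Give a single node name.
Scan adjacency: L appears as child of B

Answer: B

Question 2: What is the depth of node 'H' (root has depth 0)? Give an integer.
Answer: 2

Derivation:
Path from root to H: F -> J -> H
Depth = number of edges = 2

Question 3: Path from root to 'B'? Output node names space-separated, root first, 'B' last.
Walk down from root: F -> B

Answer: F B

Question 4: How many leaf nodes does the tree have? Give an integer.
Answer: 6

Derivation:
Leaves (nodes with no children): A, C, E, G, H, K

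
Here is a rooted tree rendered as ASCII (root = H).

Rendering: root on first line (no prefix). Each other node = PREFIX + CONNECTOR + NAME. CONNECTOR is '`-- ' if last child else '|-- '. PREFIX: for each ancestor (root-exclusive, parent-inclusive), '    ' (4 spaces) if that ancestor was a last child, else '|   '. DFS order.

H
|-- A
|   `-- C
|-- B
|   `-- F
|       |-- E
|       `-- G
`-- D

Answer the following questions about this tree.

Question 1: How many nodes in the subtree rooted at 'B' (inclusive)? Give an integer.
Answer: 4

Derivation:
Subtree rooted at B contains: B, E, F, G
Count = 4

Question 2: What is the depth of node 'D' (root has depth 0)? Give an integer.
Path from root to D: H -> D
Depth = number of edges = 1

Answer: 1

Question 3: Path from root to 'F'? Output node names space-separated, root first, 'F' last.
Answer: H B F

Derivation:
Walk down from root: H -> B -> F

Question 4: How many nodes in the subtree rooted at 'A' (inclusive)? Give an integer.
Answer: 2

Derivation:
Subtree rooted at A contains: A, C
Count = 2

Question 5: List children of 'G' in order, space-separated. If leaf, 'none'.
Answer: none

Derivation:
Node G's children (from adjacency): (leaf)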